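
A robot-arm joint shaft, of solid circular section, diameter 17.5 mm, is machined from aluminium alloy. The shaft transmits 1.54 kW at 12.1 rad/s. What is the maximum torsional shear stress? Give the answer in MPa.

ω = 12.1 rad/s, so T = P/ω = 1.54×10³ / 12.10 = 127.3 N·m.
J = πd⁴/32 = π(0.0175)⁴/32 = 9.208×10^-9 m⁴.
τ_max = T·r/J = 127.3 × 0.00875 / 9.208×10^-9 = 1.209×10^8 Pa.

121 MPa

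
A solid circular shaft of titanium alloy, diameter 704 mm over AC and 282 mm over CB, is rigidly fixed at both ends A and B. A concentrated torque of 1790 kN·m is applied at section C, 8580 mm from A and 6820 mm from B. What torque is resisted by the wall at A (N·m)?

Compatibility: T_A·a/J_AC = T_B·b/J_CB with T_A + T_B = T₀.
J_AC = 0.0241 m⁴, J_CB = 6.21×10^-4 m⁴, so T_A = T₀·(J_AC/a)/((J_AC/a)+(J_CB/b)) = 1.734e6 N·m, T_B = 56160 N·m.

1.73e6 N·m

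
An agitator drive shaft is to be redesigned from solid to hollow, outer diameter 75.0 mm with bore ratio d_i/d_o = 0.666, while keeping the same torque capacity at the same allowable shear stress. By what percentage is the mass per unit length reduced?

Equal τ_max and T ⇒ the solid shaft needs d_s³ = d_o³(1−k⁴), so d_s = 75.0·(1−0.666⁴)^(1/3) = 69.72 mm.
Area ratio A_h/A_s = d_o²(1−k²)/d_s² = (1−k²)/(1−k⁴)^(2/3) = 0.6439.
Mass saving = 1 − 0.6439 = 35.6 %.

35.6 %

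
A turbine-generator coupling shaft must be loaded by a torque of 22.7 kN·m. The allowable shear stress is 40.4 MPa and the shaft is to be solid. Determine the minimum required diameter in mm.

For a solid shaft τ_max = 16T/(πd³), so d = (16T/(π τ_allow))^(1/3) = (16·22700/(π·4.04×10^7))^(1/3) = 0.1420 m.

142 mm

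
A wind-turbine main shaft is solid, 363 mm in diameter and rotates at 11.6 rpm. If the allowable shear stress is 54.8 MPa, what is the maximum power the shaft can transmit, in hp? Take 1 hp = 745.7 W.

J = πd⁴/32 = π(0.363)⁴/32 = 1.705×10^-3 m⁴.
T_max = τ_allow·J/r = 5.48×10^7 × 1.705×10^-3 / 0.181 = 514700 N·m.
ω = 2π·11.6/60 = 1.215 rad/s, so P_max = T_max·ω = 6.252×10^5 W.

838 hp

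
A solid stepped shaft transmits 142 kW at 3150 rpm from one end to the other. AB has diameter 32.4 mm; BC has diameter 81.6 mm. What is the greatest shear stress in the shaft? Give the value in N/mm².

ω = 2π·3150/60 = 329.9 rad/s, so T = P/ω = 142×10³ / 329.9 = 430.5 N·m.
Under the same torque, τ_max = 16T/(πd³) is largest where d is smallest — segment AB (d = 32.4 mm).
τ_max = 16·430.5/(π·(0.0324)³) = 6.446×10^7 Pa.

64.5 N/mm²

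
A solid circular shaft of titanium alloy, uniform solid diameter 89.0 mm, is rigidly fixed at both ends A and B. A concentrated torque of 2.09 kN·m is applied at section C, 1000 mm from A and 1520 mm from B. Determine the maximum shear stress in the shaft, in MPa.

9.11 MPa

With uniform GJ and both ends fixed, compatibility θ_AC = θ_CB gives T_A·a = T_B·b, together with T_A + T_B = T₀.
T_A = T₀·b/(a+b) = 2090·1520/2520 = 1261 N·m; T_B = 829.4 N·m.
τ in each portion: τ_AC = 9.11×10^6 Pa, τ_CB = 5.99×10^6 Pa; maximum is in AC.
τ_max = T_AC·r/J = 1261·0.0445/6.16×10^-6 = 9.107×10^6 Pa.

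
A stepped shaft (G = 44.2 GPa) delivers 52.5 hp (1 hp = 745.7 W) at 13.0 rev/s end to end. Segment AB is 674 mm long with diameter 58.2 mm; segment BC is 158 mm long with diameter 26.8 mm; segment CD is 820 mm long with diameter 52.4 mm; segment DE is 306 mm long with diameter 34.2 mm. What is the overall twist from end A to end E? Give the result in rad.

ω = 2π·13.0 = 81.68 rad/s, so T = P/ω = 52.5×745.7 / 81.68 = 479.3 N·m.
J_AB = π(0.0582)⁴/32 = 1.13×10^-6 m⁴; J_BC = π(0.0268)⁴/32 = 5.06×10^-8 m⁴; J_CD = π(0.0524)⁴/32 = 7.40×10^-7 m⁴; J_DE = π(0.0342)⁴/32 = 1.34×10^-7 m⁴.
θ = (T/G)·Σ L_i/J_i = (479.3/44.2×10⁹)·(0.674/1.13×10^-6 + 0.158/5.06×10^-8 + 0.820/7.40×10^-7 + 0.306/1.34×10^-7) = 0.07704 rad.

0.0770 rad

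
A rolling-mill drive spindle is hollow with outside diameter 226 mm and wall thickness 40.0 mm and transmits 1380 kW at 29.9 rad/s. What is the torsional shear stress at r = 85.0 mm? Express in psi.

2690 psi

ω = 29.9 rad/s, so T = P/ω = 1380×10³ / 29.90 = 46150 N·m.
J = π(d_o⁴ − d_i⁴)/32 = π(0.226⁴ − 0.146⁴)/32 = 2.115×10^-4 m⁴.
Shear stress varies linearly with radius: τ = T·r/J = 46150 × 0.0850 / 2.115×10^-4 = 1.855×10^7 Pa.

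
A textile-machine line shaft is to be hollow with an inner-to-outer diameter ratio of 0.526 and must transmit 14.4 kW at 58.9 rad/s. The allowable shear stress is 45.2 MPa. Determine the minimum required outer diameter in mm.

ω = 58.9 rad/s, so T = P/ω = 14.4×10³ / 58.90 = 244.5 N·m.
For a hollow shaft with d_i/d_o = 0.526: τ_max = 16T/(π d_o³ (1−k⁴)), so d_o = [16T/(π τ_allow (1−k⁴))]^(1/3) = [16·244.5/(π·4.52×10^7·0.9235)]^(1/3) = 0.03101 m.

31.0 mm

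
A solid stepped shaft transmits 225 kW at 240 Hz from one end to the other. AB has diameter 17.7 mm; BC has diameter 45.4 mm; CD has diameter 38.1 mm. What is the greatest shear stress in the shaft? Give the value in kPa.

ω = 2π·240 = 1508 rad/s, so T = P/ω = 225×10³ / 1508 = 149.2 N·m.
Under the same torque, τ_max = 16T/(πd³) is largest where d is smallest — segment AB (d = 17.7 mm).
τ_max = 16·149.2/(π·(0.0177)³) = 1.370×10^8 Pa.

137000 kPa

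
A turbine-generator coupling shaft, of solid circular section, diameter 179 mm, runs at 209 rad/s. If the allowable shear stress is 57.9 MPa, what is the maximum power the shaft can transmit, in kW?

J = πd⁴/32 = π(0.179)⁴/32 = 1.008×10^-4 m⁴.
T_max = τ_allow·J/r = 5.79×10^7 × 1.008×10^-4 / 0.0895 = 65200 N·m.
ω = 209 rad/s, so P_max = T_max·ω = 1.363×10^7 W.

13600 kW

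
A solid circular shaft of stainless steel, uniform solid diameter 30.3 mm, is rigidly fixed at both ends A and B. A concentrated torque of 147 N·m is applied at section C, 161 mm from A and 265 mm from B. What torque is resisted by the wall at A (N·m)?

With uniform GJ and both ends fixed, compatibility θ_AC = θ_CB gives T_A·a = T_B·b, together with T_A + T_B = T₀.
T_A = T₀·b/(a+b) = 147.0·265/426.0 = 91.44 N·m; T_B = 55.56 N·m.

91.4 N·m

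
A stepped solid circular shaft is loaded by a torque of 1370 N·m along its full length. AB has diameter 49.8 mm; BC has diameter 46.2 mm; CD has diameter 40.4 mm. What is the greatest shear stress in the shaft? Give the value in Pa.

1.06e8 Pa

Under the same torque, τ_max = 16T/(πd³) is largest where d is smallest — segment CD (d = 40.4 mm).
τ_max = 16·1370/(π·(0.0404)³) = 1.058×10^8 Pa.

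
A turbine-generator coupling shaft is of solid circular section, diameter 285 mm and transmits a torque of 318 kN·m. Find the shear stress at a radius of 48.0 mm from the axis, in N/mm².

J = πd⁴/32 = π(0.285)⁴/32 = 6.477×10^-4 m⁴.
Shear stress varies linearly with radius: τ = T·r/J = 318000 × 0.0480 / 6.477×10^-4 = 2.357×10^7 Pa.

23.6 N/mm²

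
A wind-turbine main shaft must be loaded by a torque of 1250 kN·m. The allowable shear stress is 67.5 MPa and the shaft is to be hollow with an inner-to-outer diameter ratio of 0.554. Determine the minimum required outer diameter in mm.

For a hollow shaft with d_i/d_o = 0.554: τ_max = 16T/(π d_o³ (1−k⁴)), so d_o = [16T/(π τ_allow (1−k⁴))]^(1/3) = [16·1.250e6/(π·6.75×10^7·0.9058)]^(1/3) = 0.4705 m.

470 mm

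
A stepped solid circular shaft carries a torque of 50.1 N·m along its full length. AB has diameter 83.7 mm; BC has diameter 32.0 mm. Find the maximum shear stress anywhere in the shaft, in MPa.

7.79 MPa

Under the same torque, τ_max = 16T/(πd³) is largest where d is smallest — segment BC (d = 32.0 mm).
τ_max = 16·50.10/(π·(0.0320)³) = 7.787×10^6 Pa.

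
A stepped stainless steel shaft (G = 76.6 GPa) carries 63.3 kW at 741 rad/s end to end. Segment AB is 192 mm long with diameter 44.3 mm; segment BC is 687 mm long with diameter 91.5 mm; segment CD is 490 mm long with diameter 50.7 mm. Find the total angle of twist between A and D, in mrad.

ω = 741 rad/s, so T = P/ω = 63.3×10³ / 741.0 = 85.43 N·m.
J_AB = π(0.0443)⁴/32 = 3.78×10^-7 m⁴; J_BC = π(0.0915)⁴/32 = 6.88×10^-6 m⁴; J_CD = π(0.0507)⁴/32 = 6.49×10^-7 m⁴.
θ = (T/G)·Σ L_i/J_i = (85.43/76.6×10⁹)·(0.192/3.78×10^-7 + 0.687/6.88×10^-6 + 0.490/6.49×10^-7) = 1.520×10^-3 rad.

1.52 mrad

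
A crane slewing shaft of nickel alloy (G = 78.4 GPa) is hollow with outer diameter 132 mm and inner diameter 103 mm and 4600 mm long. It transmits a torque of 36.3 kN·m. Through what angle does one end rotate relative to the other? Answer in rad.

0.114 rad

J = π(d_o⁴ − d_i⁴)/32 = π(0.132⁴ − 0.103⁴)/32 = 1.876×10^-5 m⁴.
θ = T·L/(G·J) = 36300 × 4.60 / (78.4×10⁹ × 1.876×10^-5) = 0.1136 rad.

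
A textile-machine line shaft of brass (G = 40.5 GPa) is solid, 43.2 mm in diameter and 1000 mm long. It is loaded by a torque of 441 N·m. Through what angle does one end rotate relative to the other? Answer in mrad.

31.8 mrad

J = πd⁴/32 = π(0.0432)⁴/32 = 3.419×10^-7 m⁴.
θ = T·L/(G·J) = 441.0 × 1.00 / (40.5×10⁹ × 3.419×10^-7) = 0.03185 rad.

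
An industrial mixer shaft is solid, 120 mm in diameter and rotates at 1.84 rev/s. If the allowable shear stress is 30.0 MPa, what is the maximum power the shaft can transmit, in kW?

J = πd⁴/32 = π(0.120)⁴/32 = 2.036×10^-5 m⁴.
T_max = τ_allow·J/r = 3.00×10^7 × 2.036×10^-5 / 0.0600 = 10180 N·m.
ω = 2π·1.84 = 11.56 rad/s, so P_max = T_max·ω = 1.177×10^5 W.

118 kW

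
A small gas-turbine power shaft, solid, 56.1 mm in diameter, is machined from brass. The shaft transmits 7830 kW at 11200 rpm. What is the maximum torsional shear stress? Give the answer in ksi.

ω = 2π·11200/60 = 1173 rad/s, so T = P/ω = 7830×10³ / 1173 = 6676 N·m.
J = πd⁴/32 = π(0.0561)⁴/32 = 9.724×10^-7 m⁴.
τ_max = T·r/J = 6676 × 0.0281 / 9.724×10^-7 = 1.926×10^8 Pa.

27.9 ksi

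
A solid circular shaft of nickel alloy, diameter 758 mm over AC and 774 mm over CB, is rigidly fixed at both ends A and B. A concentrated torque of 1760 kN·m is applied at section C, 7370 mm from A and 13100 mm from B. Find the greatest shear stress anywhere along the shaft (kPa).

Compatibility: T_A·a/J_AC = T_B·b/J_CB with T_A + T_B = T₀.
J_AC = 0.0324 m⁴, J_CB = 0.0352 m⁴, so T_A = T₀·(J_AC/a)/((J_AC/a)+(J_CB/b)) = 1.092e6 N·m, T_B = 667900 N·m.
τ in each portion: τ_AC = 1.28×10^7 Pa, τ_CB = 7.34×10^6 Pa; maximum is in AC.
τ_max = T_AC·r/J = 1.092e6·0.379/0.0324 = 1.277×10^7 Pa.

12800 kPa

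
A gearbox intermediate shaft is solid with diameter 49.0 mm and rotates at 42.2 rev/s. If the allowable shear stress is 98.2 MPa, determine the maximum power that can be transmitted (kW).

J = πd⁴/32 = π(0.0490)⁴/32 = 5.660×10^-7 m⁴.
T_max = τ_allow·J/r = 9.82×10^7 × 5.660×10^-7 / 0.0245 = 2268 N·m.
ω = 2π·42.2 = 265.2 rad/s, so P_max = T_max·ω = 6.015×10^5 W.

601 kW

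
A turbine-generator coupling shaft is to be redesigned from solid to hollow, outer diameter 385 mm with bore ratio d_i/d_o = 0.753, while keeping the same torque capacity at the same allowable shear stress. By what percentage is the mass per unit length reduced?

Equal τ_max and T ⇒ the solid shaft needs d_s³ = d_o³(1−k⁴), so d_s = 385·(1−0.753⁴)^(1/3) = 338.3 mm.
Area ratio A_h/A_s = d_o²(1−k²)/d_s² = (1−k²)/(1−k⁴)^(2/3) = 0.5608.
Mass saving = 1 − 0.5608 = 43.9 %.

43.9 %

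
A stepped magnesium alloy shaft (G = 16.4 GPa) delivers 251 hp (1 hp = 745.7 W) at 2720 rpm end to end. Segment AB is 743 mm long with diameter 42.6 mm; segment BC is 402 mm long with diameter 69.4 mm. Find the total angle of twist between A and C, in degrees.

5.68°

ω = 2π·2720/60 = 284.8 rad/s, so T = P/ω = 251×745.7 / 284.8 = 657.1 N·m.
J_AB = π(0.0426)⁴/32 = 3.23×10^-7 m⁴; J_BC = π(0.0694)⁴/32 = 2.28×10^-6 m⁴.
θ = (T/G)·Σ L_i/J_i = (657.1/16.4×10⁹)·(0.743/3.23×10^-7 + 0.402/2.28×10^-6) = 0.09915 rad.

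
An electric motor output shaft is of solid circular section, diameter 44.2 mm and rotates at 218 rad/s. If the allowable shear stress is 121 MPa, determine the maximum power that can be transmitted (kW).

J = πd⁴/32 = π(0.0442)⁴/32 = 3.747×10^-7 m⁴.
T_max = τ_allow·J/r = 1.21×10^8 × 3.747×10^-7 / 0.0221 = 2052 N·m.
ω = 218 rad/s, so P_max = T_max·ω = 4.472×10^5 W.

447 kW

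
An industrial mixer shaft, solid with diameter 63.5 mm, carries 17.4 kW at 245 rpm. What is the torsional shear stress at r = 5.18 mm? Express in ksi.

0.319 ksi

ω = 2π·245/60 = 25.66 rad/s, so T = P/ω = 17.4×10³ / 25.66 = 678.2 N·m.
J = πd⁴/32 = π(0.0635)⁴/32 = 1.596×10^-6 m⁴.
Shear stress varies linearly with radius: τ = T·r/J = 678.2 × 0.00518 / 1.596×10^-6 = 2.201×10^6 Pa.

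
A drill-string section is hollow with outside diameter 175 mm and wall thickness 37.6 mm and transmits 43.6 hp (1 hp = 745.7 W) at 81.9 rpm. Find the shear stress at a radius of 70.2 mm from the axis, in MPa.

ω = 2π·81.9/60 = 8.577 rad/s, so T = P/ω = 43.6×745.7 / 8.577 = 3791 N·m.
J = π(d_o⁴ − d_i⁴)/32 = π(0.175⁴ − 0.0998⁴)/32 = 8.234×10^-5 m⁴.
Shear stress varies linearly with radius: τ = T·r/J = 3791 × 0.0702 / 8.234×10^-5 = 3.232×10^6 Pa.

3.23 MPa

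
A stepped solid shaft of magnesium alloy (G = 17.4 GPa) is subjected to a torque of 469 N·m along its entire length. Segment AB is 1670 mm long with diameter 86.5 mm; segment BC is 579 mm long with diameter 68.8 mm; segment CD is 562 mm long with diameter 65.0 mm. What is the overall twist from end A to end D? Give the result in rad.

J_AB = π(0.0865)⁴/32 = 5.50×10^-6 m⁴; J_BC = π(0.0688)⁴/32 = 2.20×10^-6 m⁴; J_CD = π(0.0650)⁴/32 = 1.75×10^-6 m⁴.
θ = (T/G)·Σ L_i/J_i = (469.0/17.4×10⁹)·(1.67/5.50×10^-6 + 0.579/2.20×10^-6 + 0.562/1.75×10^-6) = 0.02393 rad.

0.0239 rad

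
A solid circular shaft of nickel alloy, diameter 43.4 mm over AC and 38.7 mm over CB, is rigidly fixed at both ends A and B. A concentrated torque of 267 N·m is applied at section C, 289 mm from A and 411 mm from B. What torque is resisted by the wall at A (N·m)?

Compatibility: T_A·a/J_AC = T_B·b/J_CB with T_A + T_B = T₀.
J_AC = 3.48×10^-7 m⁴, J_CB = 2.20×10^-7 m⁴, so T_A = T₀·(J_AC/a)/((J_AC/a)+(J_CB/b)) = 184.8 N·m, T_B = 82.17 N·m.

185 N·m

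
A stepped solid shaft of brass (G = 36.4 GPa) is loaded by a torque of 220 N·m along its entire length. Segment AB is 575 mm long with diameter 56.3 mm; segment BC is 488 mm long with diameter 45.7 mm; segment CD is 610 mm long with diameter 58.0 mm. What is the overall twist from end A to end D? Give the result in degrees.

0.787°

J_AB = π(0.0563)⁴/32 = 9.86×10^-7 m⁴; J_BC = π(0.0457)⁴/32 = 4.28×10^-7 m⁴; J_CD = π(0.0580)⁴/32 = 1.11×10^-6 m⁴.
θ = (T/G)·Σ L_i/J_i = (220.0/36.4×10⁹)·(0.575/9.86×10^-7 + 0.488/4.28×10^-7 + 0.610/1.11×10^-6) = 0.01373 rad.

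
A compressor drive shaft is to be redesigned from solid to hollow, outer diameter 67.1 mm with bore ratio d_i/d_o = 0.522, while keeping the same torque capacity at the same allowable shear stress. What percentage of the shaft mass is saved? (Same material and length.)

Equal τ_max and T ⇒ the solid shaft needs d_s³ = d_o³(1−k⁴), so d_s = 67.1·(1−0.522⁴)^(1/3) = 65.40 mm.
Area ratio A_h/A_s = d_o²(1−k²)/d_s² = (1−k²)/(1−k⁴)^(2/3) = 0.7659.
Mass saving = 1 − 0.7659 = 23.4 %.

23.4 %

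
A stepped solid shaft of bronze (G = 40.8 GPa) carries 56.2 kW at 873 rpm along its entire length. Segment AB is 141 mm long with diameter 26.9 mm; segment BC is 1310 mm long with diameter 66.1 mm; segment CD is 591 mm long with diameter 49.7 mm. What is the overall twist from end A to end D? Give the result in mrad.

66.7 mrad

ω = 2π·873/60 = 91.42 rad/s, so T = P/ω = 56.2×10³ / 91.42 = 614.7 N·m.
J_AB = π(0.0269)⁴/32 = 5.14×10^-8 m⁴; J_BC = π(0.0661)⁴/32 = 1.87×10^-6 m⁴; J_CD = π(0.0497)⁴/32 = 5.99×10^-7 m⁴.
θ = (T/G)·Σ L_i/J_i = (614.7/40.8×10⁹)·(0.141/5.14×10^-8 + 1.31/1.87×10^-6 + 0.591/5.99×10^-7) = 0.06673 rad.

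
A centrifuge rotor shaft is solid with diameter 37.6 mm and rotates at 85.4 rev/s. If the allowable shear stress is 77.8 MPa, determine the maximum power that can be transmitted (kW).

J = πd⁴/32 = π(0.0376)⁴/32 = 1.962×10^-7 m⁴.
T_max = τ_allow·J/r = 7.78×10^7 × 1.962×10^-7 / 0.0188 = 812.0 N·m.
ω = 2π·85.4 = 536.6 rad/s, so P_max = T_max·ω = 4.357×10^5 W.

436 kW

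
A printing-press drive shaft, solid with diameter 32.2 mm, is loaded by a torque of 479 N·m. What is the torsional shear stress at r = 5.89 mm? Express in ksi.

3.88 ksi

J = πd⁴/32 = π(0.0322)⁴/32 = 1.055×10^-7 m⁴.
Shear stress varies linearly with radius: τ = T·r/J = 479.0 × 0.00589 / 1.055×10^-7 = 2.673×10^7 Pa.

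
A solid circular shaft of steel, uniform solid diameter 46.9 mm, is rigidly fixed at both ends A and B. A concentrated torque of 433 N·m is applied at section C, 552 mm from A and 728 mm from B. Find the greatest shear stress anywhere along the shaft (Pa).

1.22e7 Pa

With uniform GJ and both ends fixed, compatibility θ_AC = θ_CB gives T_A·a = T_B·b, together with T_A + T_B = T₀.
T_A = T₀·b/(a+b) = 433.0·728/1280 = 246.3 N·m; T_B = 186.7 N·m.
τ in each portion: τ_AC = 1.22×10^7 Pa, τ_CB = 9.22×10^6 Pa; maximum is in AC.
τ_max = T_AC·r/J = 246.3·0.0234/4.75×10^-7 = 1.216×10^7 Pa.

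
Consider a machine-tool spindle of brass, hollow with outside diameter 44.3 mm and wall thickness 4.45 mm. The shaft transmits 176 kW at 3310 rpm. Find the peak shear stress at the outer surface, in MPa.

ω = 2π·3310/60 = 346.6 rad/s, so T = P/ω = 176×10³ / 346.6 = 507.8 N·m.
J = π(d_o⁴ − d_i⁴)/32 = π(0.0443⁴ − 0.0354⁴)/32 = 2.239×10^-7 m⁴.
τ_max = T·r/J = 507.8 × 0.0221 / 2.239×10^-7 = 5.022×10^7 Pa.

50.2 MPa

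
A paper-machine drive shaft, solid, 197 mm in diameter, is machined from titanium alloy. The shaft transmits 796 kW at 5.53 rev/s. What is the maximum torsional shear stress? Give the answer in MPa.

15.3 MPa

ω = 2π·5.53 = 34.75 rad/s, so T = P/ω = 796×10³ / 34.75 = 22910 N·m.
J = πd⁴/32 = π(0.197)⁴/32 = 1.479×10^-4 m⁴.
τ_max = T·r/J = 22910 × 0.0985 / 1.479×10^-4 = 1.526×10^7 Pa.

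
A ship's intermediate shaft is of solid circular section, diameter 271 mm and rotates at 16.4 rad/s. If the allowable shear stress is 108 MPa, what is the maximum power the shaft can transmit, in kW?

6920 kW

J = πd⁴/32 = π(0.271)⁴/32 = 5.295×10^-4 m⁴.
T_max = τ_allow·J/r = 1.08×10^8 × 5.295×10^-4 / 0.136 = 422000 N·m.
ω = 16.4 rad/s, so P_max = T_max·ω = 6.922×10^6 W.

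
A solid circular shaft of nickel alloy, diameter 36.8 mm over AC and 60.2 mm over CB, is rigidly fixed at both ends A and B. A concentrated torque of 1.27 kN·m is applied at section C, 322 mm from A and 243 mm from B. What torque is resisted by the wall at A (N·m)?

Compatibility: T_A·a/J_AC = T_B·b/J_CB with T_A + T_B = T₀.
J_AC = 1.80×10^-7 m⁴, J_CB = 1.29×10^-6 m⁴, so T_A = T₀·(J_AC/a)/((J_AC/a)+(J_CB/b)) = 121.1 N·m, T_B = 1149 N·m.

121 N·m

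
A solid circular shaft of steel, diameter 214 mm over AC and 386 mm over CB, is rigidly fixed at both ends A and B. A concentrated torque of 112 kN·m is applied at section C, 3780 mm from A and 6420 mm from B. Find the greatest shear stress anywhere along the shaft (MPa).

Compatibility: T_A·a/J_AC = T_B·b/J_CB with T_A + T_B = T₀.
J_AC = 2.06×10^-4 m⁴, J_CB = 2.18×10^-3 m⁴, so T_A = T₀·(J_AC/a)/((J_AC/a)+(J_CB/b)) = 15490 N·m, T_B = 96510 N·m.
τ in each portion: τ_AC = 8.05×10^6 Pa, τ_CB = 8.55×10^6 Pa; maximum is in CB.
τ_max = T_CB·r/J = 96510·0.193/2.18×10^-3 = 8.547×10^6 Pa.

8.55 MPa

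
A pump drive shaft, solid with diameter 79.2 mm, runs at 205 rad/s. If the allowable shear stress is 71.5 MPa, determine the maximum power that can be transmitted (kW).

J = πd⁴/32 = π(0.0792)⁴/32 = 3.863×10^-6 m⁴.
T_max = τ_allow·J/r = 7.15×10^7 × 3.863×10^-6 / 0.0396 = 6974 N·m.
ω = 205 rad/s, so P_max = T_max·ω = 1.430×10^6 W.

1430 kW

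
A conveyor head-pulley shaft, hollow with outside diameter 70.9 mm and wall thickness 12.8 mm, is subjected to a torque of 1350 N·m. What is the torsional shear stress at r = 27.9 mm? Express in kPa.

18200 kPa

J = π(d_o⁴ − d_i⁴)/32 = π(0.0709⁴ − 0.0453⁴)/32 = 2.067×10^-6 m⁴.
Shear stress varies linearly with radius: τ = T·r/J = 1350 × 0.0279 / 2.067×10^-6 = 1.822×10^7 Pa.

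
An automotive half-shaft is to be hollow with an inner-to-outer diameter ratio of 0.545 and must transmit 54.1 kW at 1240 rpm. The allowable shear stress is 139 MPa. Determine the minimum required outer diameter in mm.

ω = 2π·1240/60 = 129.9 rad/s, so T = P/ω = 54.1×10³ / 129.9 = 416.6 N·m.
For a hollow shaft with d_i/d_o = 0.545: τ_max = 16T/(π d_o³ (1−k⁴)), so d_o = [16T/(π τ_allow (1−k⁴))]^(1/3) = [16·416.6/(π·1.39×10^8·0.9118)]^(1/3) = 0.02558 m.

25.6 mm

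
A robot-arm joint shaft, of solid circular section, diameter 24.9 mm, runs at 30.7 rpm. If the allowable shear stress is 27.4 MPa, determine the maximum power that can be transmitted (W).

J = πd⁴/32 = π(0.0249)⁴/32 = 3.774×10^-8 m⁴.
T_max = τ_allow·J/r = 2.74×10^7 × 3.774×10^-8 / 0.0124 = 83.06 N·m.
ω = 2π·30.7/60 = 3.215 rad/s, so P_max = T_max·ω = 267.0 W.

267 W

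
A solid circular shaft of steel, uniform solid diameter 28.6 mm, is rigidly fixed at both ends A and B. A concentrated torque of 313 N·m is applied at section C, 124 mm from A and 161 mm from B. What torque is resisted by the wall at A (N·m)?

177 N·m

With uniform GJ and both ends fixed, compatibility θ_AC = θ_CB gives T_A·a = T_B·b, together with T_A + T_B = T₀.
T_A = T₀·b/(a+b) = 313.0·161/285.0 = 176.8 N·m; T_B = 136.2 N·m.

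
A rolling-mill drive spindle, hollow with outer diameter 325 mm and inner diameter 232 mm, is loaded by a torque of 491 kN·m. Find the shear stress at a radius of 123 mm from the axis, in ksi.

J = π(d_o⁴ − d_i⁴)/32 = π(0.325⁴ − 0.232⁴)/32 = 8.109×10^-4 m⁴.
Shear stress varies linearly with radius: τ = T·r/J = 491000 × 0.123 / 8.109×10^-4 = 7.448×10^7 Pa.

10.8 ksi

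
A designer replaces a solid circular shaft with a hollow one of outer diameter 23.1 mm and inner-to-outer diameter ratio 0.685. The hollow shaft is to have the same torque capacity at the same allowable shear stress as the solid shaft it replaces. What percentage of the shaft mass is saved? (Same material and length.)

37.4 %

Equal τ_max and T ⇒ the solid shaft needs d_s³ = d_o³(1−k⁴), so d_s = 23.1·(1−0.685⁴)^(1/3) = 21.26 mm.
Area ratio A_h/A_s = d_o²(1−k²)/d_s² = (1−k²)/(1−k⁴)^(2/3) = 0.6265.
Mass saving = 1 − 0.6265 = 37.4 %.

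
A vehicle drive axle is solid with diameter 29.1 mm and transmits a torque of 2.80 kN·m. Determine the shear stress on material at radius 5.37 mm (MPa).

J = πd⁴/32 = π(0.0291)⁴/32 = 7.040×10^-8 m⁴.
Shear stress varies linearly with radius: τ = T·r/J = 2800 × 0.00537 / 7.040×10^-8 = 2.136×10^8 Pa.

214 MPa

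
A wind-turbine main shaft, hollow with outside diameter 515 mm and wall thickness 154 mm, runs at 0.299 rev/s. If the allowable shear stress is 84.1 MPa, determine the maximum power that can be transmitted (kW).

4130 kW

J = π(d_o⁴ − d_i⁴)/32 = π(0.515⁴ − 0.207⁴)/32 = 6.726×10^-3 m⁴.
T_max = τ_allow·J/r = 8.41×10^7 × 6.726×10^-3 / 0.258 = 2.197e6 N·m.
ω = 2π·0.299 = 1.879 rad/s, so P_max = T_max·ω = 4.127×10^6 W.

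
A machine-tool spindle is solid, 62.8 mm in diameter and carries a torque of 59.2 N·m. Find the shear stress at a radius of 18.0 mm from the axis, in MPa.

0.698 MPa

J = πd⁴/32 = π(0.0628)⁴/32 = 1.527×10^-6 m⁴.
Shear stress varies linearly with radius: τ = T·r/J = 59.20 × 0.0180 / 1.527×10^-6 = 6.978×10^5 Pa.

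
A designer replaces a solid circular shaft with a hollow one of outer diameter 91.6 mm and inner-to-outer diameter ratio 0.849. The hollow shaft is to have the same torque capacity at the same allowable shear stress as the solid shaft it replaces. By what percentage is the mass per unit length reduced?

54.5 %

Equal τ_max and T ⇒ the solid shaft needs d_s³ = d_o³(1−k⁴), so d_s = 91.6·(1−0.849⁴)^(1/3) = 71.74 mm.
Area ratio A_h/A_s = d_o²(1−k²)/d_s² = (1−k²)/(1−k⁴)^(2/3) = 0.4551.
Mass saving = 1 − 0.4551 = 54.5 %.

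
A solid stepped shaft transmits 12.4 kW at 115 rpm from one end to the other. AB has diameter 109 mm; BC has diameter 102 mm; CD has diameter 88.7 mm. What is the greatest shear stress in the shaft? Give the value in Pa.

ω = 2π·115/60 = 12.04 rad/s, so T = P/ω = 12.4×10³ / 12.04 = 1030 N·m.
Under the same torque, τ_max = 16T/(πd³) is largest where d is smallest — segment CD (d = 88.7 mm).
τ_max = 16·1030/(π·(0.0887)³) = 7.514×10^6 Pa.

7.51e6 Pa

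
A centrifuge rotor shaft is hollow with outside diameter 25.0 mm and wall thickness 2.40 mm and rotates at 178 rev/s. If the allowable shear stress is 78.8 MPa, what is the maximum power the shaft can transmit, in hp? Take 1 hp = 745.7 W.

J = π(d_o⁴ − d_i⁴)/32 = π(0.0250⁴ − 0.0202⁴)/32 = 2.200×10^-8 m⁴.
T_max = τ_allow·J/r = 7.88×10^7 × 2.200×10^-8 / 0.0125 = 138.7 N·m.
ω = 2π·178 = 1118 rad/s, so P_max = T_max·ω = 1.551×10^5 W.

208 hp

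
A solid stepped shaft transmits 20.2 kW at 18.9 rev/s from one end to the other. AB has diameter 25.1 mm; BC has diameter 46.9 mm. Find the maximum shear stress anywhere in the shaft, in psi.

7950 psi

ω = 2π·18.9 = 118.8 rad/s, so T = P/ω = 20.2×10³ / 118.8 = 170.1 N·m.
Under the same torque, τ_max = 16T/(πd³) is largest where d is smallest — segment AB (d = 25.1 mm).
τ_max = 16·170.1/(π·(0.0251)³) = 5.478×10^7 Pa.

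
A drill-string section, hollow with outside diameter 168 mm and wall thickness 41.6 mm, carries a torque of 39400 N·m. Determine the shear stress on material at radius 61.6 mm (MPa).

J = π(d_o⁴ − d_i⁴)/32 = π(0.168⁴ − 0.0848⁴)/32 = 7.313×10^-5 m⁴.
Shear stress varies linearly with radius: τ = T·r/J = 39400 × 0.0616 / 7.313×10^-5 = 3.319×10^7 Pa.

33.2 MPa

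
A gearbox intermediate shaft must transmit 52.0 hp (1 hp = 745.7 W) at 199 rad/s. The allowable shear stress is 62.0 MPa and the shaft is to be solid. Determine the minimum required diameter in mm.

25.2 mm

ω = 199 rad/s, so T = P/ω = 52.0×745.7 / 199.0 = 194.9 N·m.
For a solid shaft τ_max = 16T/(πd³), so d = (16T/(π τ_allow))^(1/3) = (16·194.9/(π·6.20×10^7))^(1/3) = 0.02520 m.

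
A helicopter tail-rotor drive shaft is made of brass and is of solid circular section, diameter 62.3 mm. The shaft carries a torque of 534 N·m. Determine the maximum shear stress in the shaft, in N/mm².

11.2 N/mm²

J = πd⁴/32 = π(0.0623)⁴/32 = 1.479×10^-6 m⁴.
τ_max = T·r/J = 534.0 × 0.0311 / 1.479×10^-6 = 1.125×10^7 Pa.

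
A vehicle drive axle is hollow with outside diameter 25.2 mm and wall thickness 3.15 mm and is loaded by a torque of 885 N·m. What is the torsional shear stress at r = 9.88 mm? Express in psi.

J = π(d_o⁴ − d_i⁴)/32 = π(0.0252⁴ − 0.0189⁴)/32 = 2.706×10^-8 m⁴.
Shear stress varies linearly with radius: τ = T·r/J = 885.0 × 0.00988 / 2.706×10^-8 = 3.231×10^8 Pa.

46900 psi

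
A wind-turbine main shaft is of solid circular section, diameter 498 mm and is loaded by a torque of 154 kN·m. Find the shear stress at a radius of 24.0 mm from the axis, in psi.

J = πd⁴/32 = π(0.498)⁴/32 = 6.038×10^-3 m⁴.
Shear stress varies linearly with radius: τ = T·r/J = 154000 × 0.0240 / 6.038×10^-3 = 6.121×10^5 Pa.

88.8 psi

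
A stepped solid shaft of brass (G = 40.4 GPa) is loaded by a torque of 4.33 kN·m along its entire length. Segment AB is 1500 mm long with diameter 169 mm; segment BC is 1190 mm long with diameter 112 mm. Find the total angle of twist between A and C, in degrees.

0.588°

J_AB = π(0.169)⁴/32 = 8.01×10^-5 m⁴; J_BC = π(0.112)⁴/32 = 1.54×10^-5 m⁴.
θ = (T/G)·Σ L_i/J_i = (4330/40.4×10⁹)·(1.50/8.01×10^-5 + 1.19/1.54×10^-5) = 0.01026 rad.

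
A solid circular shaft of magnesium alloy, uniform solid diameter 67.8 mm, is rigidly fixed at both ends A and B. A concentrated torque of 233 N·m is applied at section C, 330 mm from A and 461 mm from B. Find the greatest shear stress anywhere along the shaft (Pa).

2.22e6 Pa

With uniform GJ and both ends fixed, compatibility θ_AC = θ_CB gives T_A·a = T_B·b, together with T_A + T_B = T₀.
T_A = T₀·b/(a+b) = 233.0·461/791.0 = 135.8 N·m; T_B = 97.21 N·m.
τ in each portion: τ_AC = 2.22×10^6 Pa, τ_CB = 1.59×10^6 Pa; maximum is in AC.
τ_max = T_AC·r/J = 135.8·0.0339/2.07×10^-6 = 2.219×10^6 Pa.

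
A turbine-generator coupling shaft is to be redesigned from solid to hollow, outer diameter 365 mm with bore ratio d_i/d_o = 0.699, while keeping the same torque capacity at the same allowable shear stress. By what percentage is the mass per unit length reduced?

38.7 %

Equal τ_max and T ⇒ the solid shaft needs d_s³ = d_o³(1−k⁴), so d_s = 365·(1−0.699⁴)^(1/3) = 333.3 mm.
Area ratio A_h/A_s = d_o²(1−k²)/d_s² = (1−k²)/(1−k⁴)^(2/3) = 0.6134.
Mass saving = 1 − 0.6134 = 38.7 %.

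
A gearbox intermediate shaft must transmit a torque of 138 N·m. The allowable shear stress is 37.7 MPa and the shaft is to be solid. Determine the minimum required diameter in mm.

26.5 mm

For a solid shaft τ_max = 16T/(πd³), so d = (16T/(π τ_allow))^(1/3) = (16·138.0/(π·3.77×10^7))^(1/3) = 0.02652 m.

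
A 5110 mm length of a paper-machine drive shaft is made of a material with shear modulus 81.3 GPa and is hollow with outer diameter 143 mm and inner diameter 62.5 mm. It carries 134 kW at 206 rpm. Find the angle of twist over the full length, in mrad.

9.87 mrad

ω = 2π·206/60 = 21.57 rad/s, so T = P/ω = 134×10³ / 21.57 = 6212 N·m.
J = π(d_o⁴ − d_i⁴)/32 = π(0.143⁴ − 0.0625⁴)/32 = 3.955×10^-5 m⁴.
θ = T·L/(G·J) = 6212 × 5.11 / (81.3×10⁹ × 3.955×10^-5) = 9.870×10^-3 rad.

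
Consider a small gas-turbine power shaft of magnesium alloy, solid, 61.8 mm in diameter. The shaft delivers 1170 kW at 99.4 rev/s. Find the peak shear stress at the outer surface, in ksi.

5.86 ksi

ω = 2π·99.4 = 624.5 rad/s, so T = P/ω = 1170×10³ / 624.5 = 1873 N·m.
J = πd⁴/32 = π(0.0618)⁴/32 = 1.432×10^-6 m⁴.
τ_max = T·r/J = 1873 × 0.0309 / 1.432×10^-6 = 4.042×10^7 Pa.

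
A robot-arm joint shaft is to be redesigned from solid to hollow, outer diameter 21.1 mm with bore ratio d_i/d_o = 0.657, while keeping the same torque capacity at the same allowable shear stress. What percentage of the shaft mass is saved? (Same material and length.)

Equal τ_max and T ⇒ the solid shaft needs d_s³ = d_o³(1−k⁴), so d_s = 21.1·(1−0.657⁴)^(1/3) = 19.70 mm.
Area ratio A_h/A_s = d_o²(1−k²)/d_s² = (1−k²)/(1−k⁴)^(2/3) = 0.6521.
Mass saving = 1 − 0.6521 = 34.8 %.

34.8 %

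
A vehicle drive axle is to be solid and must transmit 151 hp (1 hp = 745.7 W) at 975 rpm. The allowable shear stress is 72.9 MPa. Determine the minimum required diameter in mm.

42.6 mm

ω = 2π·975/60 = 102.1 rad/s, so T = P/ω = 151×745.7 / 102.1 = 1103 N·m.
For a solid shaft τ_max = 16T/(πd³), so d = (16T/(π τ_allow))^(1/3) = (16·1103/(π·7.29×10^7))^(1/3) = 0.04255 m.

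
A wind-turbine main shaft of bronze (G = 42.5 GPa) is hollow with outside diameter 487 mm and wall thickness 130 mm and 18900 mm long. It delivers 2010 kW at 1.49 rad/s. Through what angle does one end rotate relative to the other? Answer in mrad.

ω = 1.49 rad/s, so T = P/ω = 2010×10³ / 1.490 = 1.349e6 N·m.
J = π(d_o⁴ − d_i⁴)/32 = π(0.487⁴ − 0.227⁴)/32 = 5.262×10^-3 m⁴.
θ = T·L/(G·J) = 1.349e6 × 18.9 / (42.5×10⁹ × 5.262×10^-3) = 0.1140 rad.

114 mrad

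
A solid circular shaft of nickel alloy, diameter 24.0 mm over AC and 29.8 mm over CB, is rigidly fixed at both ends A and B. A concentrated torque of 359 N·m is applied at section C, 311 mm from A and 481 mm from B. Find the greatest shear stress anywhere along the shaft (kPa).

Compatibility: T_A·a/J_AC = T_B·b/J_CB with T_A + T_B = T₀.
J_AC = 3.26×10^-8 m⁴, J_CB = 7.74×10^-8 m⁴, so T_A = T₀·(J_AC/a)/((J_AC/a)+(J_CB/b)) = 141.5 N·m, T_B = 217.5 N·m.
τ in each portion: τ_AC = 5.21×10^7 Pa, τ_CB = 4.19×10^7 Pa; maximum is in AC.
τ_max = T_AC·r/J = 141.5·0.0120/3.26×10^-8 = 5.214×10^7 Pa.

52100 kPa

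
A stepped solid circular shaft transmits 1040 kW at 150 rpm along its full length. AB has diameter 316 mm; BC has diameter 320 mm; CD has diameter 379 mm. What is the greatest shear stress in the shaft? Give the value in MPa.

10.7 MPa

ω = 2π·150/60 = 15.71 rad/s, so T = P/ω = 1040×10³ / 15.71 = 66210 N·m.
Under the same torque, τ_max = 16T/(πd³) is largest where d is smallest — segment AB (d = 316 mm).
τ_max = 16·66210/(π·(0.316)³) = 1.069×10^7 Pa.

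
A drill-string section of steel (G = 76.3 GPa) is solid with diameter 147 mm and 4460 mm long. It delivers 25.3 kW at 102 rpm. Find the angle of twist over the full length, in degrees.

ω = 2π·102/60 = 10.68 rad/s, so T = P/ω = 25.3×10³ / 10.68 = 2369 N·m.
J = πd⁴/32 = π(0.147)⁴/32 = 4.584×10^-5 m⁴.
θ = T·L/(G·J) = 2369 × 4.46 / (76.3×10⁹ × 4.584×10^-5) = 3.020×10^-3 rad.

0.173°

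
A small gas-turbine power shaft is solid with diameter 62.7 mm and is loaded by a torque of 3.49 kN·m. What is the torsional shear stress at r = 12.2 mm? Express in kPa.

J = πd⁴/32 = π(0.0627)⁴/32 = 1.517×10^-6 m⁴.
Shear stress varies linearly with radius: τ = T·r/J = 3490 × 0.0122 / 1.517×10^-6 = 2.806×10^7 Pa.

28100 kPa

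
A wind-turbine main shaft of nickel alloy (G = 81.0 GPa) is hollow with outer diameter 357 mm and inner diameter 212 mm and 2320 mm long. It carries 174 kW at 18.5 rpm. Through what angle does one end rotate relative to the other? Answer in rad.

ω = 2π·18.5/60 = 1.937 rad/s, so T = P/ω = 174×10³ / 1.937 = 89820 N·m.
J = π(d_o⁴ − d_i⁴)/32 = π(0.357⁴ − 0.212⁴)/32 = 1.396×10^-3 m⁴.
θ = T·L/(G·J) = 89820 × 2.32 / (81.0×10⁹ × 1.396×10^-3) = 1.842×10^-3 rad.

0.00184 rad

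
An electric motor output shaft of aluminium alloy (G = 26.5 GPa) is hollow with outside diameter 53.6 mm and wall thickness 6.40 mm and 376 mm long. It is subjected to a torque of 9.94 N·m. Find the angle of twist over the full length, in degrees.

0.0150°

J = π(d_o⁴ − d_i⁴)/32 = π(0.0536⁴ − 0.0408⁴)/32 = 5.383×10^-7 m⁴.
θ = T·L/(G·J) = 9.940 × 0.376 / (26.5×10⁹ × 5.383×10^-7) = 2.620×10^-4 rad.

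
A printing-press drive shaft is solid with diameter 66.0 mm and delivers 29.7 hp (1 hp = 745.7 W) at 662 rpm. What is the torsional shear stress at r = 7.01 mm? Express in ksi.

ω = 2π·662/60 = 69.32 rad/s, so T = P/ω = 29.7×745.7 / 69.32 = 319.5 N·m.
J = πd⁴/32 = π(0.0660)⁴/32 = 1.863×10^-6 m⁴.
Shear stress varies linearly with radius: τ = T·r/J = 319.5 × 0.00701 / 1.863×10^-6 = 1.202×10^6 Pa.

0.174 ksi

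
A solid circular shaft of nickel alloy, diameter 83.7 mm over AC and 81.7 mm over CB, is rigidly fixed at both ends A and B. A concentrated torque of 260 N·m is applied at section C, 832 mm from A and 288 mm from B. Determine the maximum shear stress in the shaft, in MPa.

1.76 MPa

Compatibility: T_A·a/J_AC = T_B·b/J_CB with T_A + T_B = T₀.
J_AC = 4.82×10^-6 m⁴, J_CB = 4.37×10^-6 m⁴, so T_A = T₀·(J_AC/a)/((J_AC/a)+(J_CB/b)) = 71.77 N·m, T_B = 188.2 N·m.
τ in each portion: τ_AC = 6.23×10^5 Pa, τ_CB = 1.76×10^6 Pa; maximum is in CB.
τ_max = T_CB·r/J = 188.2·0.0409/4.37×10^-6 = 1.758×10^6 Pa.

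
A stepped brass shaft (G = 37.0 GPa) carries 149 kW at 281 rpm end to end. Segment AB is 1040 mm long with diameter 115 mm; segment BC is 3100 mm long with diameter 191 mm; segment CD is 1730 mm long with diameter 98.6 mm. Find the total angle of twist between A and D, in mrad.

ω = 2π·281/60 = 29.43 rad/s, so T = P/ω = 149×10³ / 29.43 = 5064 N·m.
J_AB = π(0.115)⁴/32 = 1.72×10^-5 m⁴; J_BC = π(0.191)⁴/32 = 1.31×10^-4 m⁴; J_CD = π(0.0986)⁴/32 = 9.28×10^-6 m⁴.
θ = (T/G)·Σ L_i/J_i = (5064/37.0×10⁹)·(1.04/1.72×10^-5 + 3.10/1.31×10^-4 + 1.73/9.28×10^-6) = 0.03705 rad.

37.1 mrad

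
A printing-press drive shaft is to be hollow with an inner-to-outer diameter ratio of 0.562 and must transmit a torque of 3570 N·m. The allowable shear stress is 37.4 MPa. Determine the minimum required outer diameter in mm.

81.4 mm

For a hollow shaft with d_i/d_o = 0.562: τ_max = 16T/(π d_o³ (1−k⁴)), so d_o = [16T/(π τ_allow (1−k⁴))]^(1/3) = [16·3570/(π·3.74×10^7·0.9002)]^(1/3) = 0.08143 m.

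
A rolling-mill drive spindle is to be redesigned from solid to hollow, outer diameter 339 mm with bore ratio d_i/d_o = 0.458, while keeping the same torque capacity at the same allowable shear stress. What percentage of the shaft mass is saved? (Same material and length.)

Equal τ_max and T ⇒ the solid shaft needs d_s³ = d_o³(1−k⁴), so d_s = 339·(1−0.458⁴)^(1/3) = 334.0 mm.
Area ratio A_h/A_s = d_o²(1−k²)/d_s² = (1−k²)/(1−k⁴)^(2/3) = 0.8143.
Mass saving = 1 − 0.8143 = 18.6 %.

18.6 %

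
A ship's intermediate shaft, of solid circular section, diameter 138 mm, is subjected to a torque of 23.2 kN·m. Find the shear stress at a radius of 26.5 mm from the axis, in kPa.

17300 kPa

J = πd⁴/32 = π(0.138)⁴/32 = 3.561×10^-5 m⁴.
Shear stress varies linearly with radius: τ = T·r/J = 23200 × 0.0265 / 3.561×10^-5 = 1.727×10^7 Pa.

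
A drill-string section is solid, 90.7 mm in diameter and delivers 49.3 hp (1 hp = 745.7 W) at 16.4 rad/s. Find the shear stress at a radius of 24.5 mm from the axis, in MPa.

ω = 16.4 rad/s, so T = P/ω = 49.3×745.7 / 16.40 = 2242 N·m.
J = πd⁴/32 = π(0.0907)⁴/32 = 6.644×10^-6 m⁴.
Shear stress varies linearly with radius: τ = T·r/J = 2242 × 0.0245 / 6.644×10^-6 = 8.266×10^6 Pa.

8.27 MPa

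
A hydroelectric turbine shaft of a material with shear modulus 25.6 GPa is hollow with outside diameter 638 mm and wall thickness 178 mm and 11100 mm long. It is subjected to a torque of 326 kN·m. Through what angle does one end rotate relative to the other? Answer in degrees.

0.518°

J = π(d_o⁴ − d_i⁴)/32 = π(0.638⁴ − 0.282⁴)/32 = 0.01565 m⁴.
θ = T·L/(G·J) = 326000 × 11.1 / (25.6×10⁹ × 0.01565) = 9.035×10^-3 rad.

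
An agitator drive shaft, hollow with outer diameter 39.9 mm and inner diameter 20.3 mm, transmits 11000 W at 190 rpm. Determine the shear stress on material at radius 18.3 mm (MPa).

43.6 MPa

ω = 2π·190/60 = 19.90 rad/s, so T = P/ω = 11000 / 19.90 = 552.9 N·m.
J = π(d_o⁴ − d_i⁴)/32 = π(0.0399⁴ − 0.0203⁴)/32 = 2.322×10^-7 m⁴.
Shear stress varies linearly with radius: τ = T·r/J = 552.9 × 0.0183 / 2.322×10^-7 = 4.358×10^7 Pa.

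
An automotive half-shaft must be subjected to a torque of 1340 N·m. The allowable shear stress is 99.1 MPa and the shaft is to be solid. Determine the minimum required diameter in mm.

41.0 mm

For a solid shaft τ_max = 16T/(πd³), so d = (16T/(π τ_allow))^(1/3) = (16·1340/(π·9.91×10^7))^(1/3) = 0.04099 m.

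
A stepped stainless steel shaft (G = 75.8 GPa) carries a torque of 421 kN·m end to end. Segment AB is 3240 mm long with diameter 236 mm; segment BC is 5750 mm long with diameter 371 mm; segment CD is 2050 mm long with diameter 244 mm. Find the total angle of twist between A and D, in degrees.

J_AB = π(0.236)⁴/32 = 3.05×10^-4 m⁴; J_BC = π(0.371)⁴/32 = 1.86×10^-3 m⁴; J_CD = π(0.244)⁴/32 = 3.48×10^-4 m⁴.
θ = (T/G)·Σ L_i/J_i = (421000/75.8×10⁹)·(3.24/3.05×10^-4 + 5.75/1.86×10^-3 + 2.05/3.48×10^-4) = 0.1090 rad.

6.24°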